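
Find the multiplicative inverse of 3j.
-0.3333j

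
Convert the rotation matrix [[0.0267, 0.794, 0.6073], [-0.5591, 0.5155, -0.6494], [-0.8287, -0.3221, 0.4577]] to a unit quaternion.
0.7071 + 0.1157i + 0.5077j - 0.4784k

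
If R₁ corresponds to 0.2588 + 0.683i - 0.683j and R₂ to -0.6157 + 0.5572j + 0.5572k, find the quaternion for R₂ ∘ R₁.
0.2212 - 0.04i + 0.9453j - 0.2364k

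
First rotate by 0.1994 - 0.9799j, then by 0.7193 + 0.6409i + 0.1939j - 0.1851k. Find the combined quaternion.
0.3334 - 0.0536i - 0.6662j - 0.6649k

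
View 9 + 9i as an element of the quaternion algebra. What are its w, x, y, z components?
9 + 9i + 0j + 0k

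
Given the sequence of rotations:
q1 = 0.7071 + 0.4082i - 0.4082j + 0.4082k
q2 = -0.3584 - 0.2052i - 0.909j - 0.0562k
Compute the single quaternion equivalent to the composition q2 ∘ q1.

q2 · q1 = -0.5178 - 0.6854i - 0.4356j + 0.2688k
-0.5178 - 0.6854i - 0.4356j + 0.2688k


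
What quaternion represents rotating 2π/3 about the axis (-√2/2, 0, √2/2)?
0.5 - 0.6124i + 0.6124k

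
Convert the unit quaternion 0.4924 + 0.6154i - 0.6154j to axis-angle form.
axis = (√2/2, -√2/2, 0), θ = 121°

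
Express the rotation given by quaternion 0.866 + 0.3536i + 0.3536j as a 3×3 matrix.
[[0.7499, 0.2501, 0.6124], [0.2501, 0.7499, -0.6124], [-0.6124, 0.6124, 0.4999]]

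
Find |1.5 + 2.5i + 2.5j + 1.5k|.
√17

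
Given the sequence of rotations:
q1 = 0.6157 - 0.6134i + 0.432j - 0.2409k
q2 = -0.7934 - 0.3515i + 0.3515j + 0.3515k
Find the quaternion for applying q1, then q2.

q2 · q1 = -0.7713 + 0.0337i - 0.4266j + 0.4713k
-0.7713 + 0.0337i - 0.4266j + 0.4713k


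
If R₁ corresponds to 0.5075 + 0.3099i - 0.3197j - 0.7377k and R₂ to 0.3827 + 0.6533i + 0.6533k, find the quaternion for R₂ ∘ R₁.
0.4737 + 0.659i + 0.562j - 0.1596k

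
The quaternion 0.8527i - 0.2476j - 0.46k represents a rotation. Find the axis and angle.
axis = (0.8527, -0.2476, -0.46), θ = π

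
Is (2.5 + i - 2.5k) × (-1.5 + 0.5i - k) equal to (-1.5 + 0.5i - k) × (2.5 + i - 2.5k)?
No: pq = -6.75 - 0.25i - 0.25j + 1.25k ≠ -6.75 - 0.25i + 0.25j + 1.25k = qp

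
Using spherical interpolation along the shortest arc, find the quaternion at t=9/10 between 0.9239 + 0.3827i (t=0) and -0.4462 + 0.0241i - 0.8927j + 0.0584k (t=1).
0.537 + 0.0255i + 0.8414j - 0.055k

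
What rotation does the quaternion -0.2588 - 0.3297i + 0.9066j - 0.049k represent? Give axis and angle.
axis = (-0.3413, 0.9386, -0.0507), θ = 7π/6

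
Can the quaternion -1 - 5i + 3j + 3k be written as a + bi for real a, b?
No. The quaternion -1 - 5i + 3j + 3k has j-coefficient y = 3 and k-coefficient z = 3, not both zero, so it does not lie in the complex subalgebra spanned by 1 and i.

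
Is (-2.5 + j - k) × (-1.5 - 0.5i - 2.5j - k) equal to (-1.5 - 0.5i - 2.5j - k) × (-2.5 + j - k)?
No: pq = 5.25 - 2.25i + 5.25j + 4.5k ≠ 5.25 + 4.75i + 4.25j + 3.5k = qp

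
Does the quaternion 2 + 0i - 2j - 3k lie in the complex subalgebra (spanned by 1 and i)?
No. The quaternion 2 - 2j - 3k has j-coefficient y = -2 and k-coefficient z = -3, not both zero, so it does not lie in the complex subalgebra spanned by 1 and i.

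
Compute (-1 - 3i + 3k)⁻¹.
-0.0526 + 0.1579i - 0.1579k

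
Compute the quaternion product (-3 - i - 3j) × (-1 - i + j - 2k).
5 + 10i - 2j + 2k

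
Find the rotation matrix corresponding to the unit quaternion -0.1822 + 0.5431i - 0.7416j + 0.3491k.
[[-0.3437, -0.6783, 0.6494], [-0.9327, 0.1663, -0.3199], [0.109, -0.7157, -0.6899]]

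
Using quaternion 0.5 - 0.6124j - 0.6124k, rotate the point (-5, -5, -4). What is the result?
(1.888, -1.188, -7.812)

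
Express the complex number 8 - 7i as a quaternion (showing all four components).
8 - 7i + 0j + 0k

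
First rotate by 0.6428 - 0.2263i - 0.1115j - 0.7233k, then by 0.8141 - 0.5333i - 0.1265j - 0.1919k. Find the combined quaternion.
0.2497 - 0.4569i - 0.5144j - 0.6814k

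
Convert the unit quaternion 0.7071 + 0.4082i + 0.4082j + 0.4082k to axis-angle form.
axis = (√3/3, √3/3, √3/3), θ = π/2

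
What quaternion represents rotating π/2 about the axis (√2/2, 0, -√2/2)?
0.7071 + 0.5i - 0.5k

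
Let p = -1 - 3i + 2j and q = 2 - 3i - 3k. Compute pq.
-11 - 9i - 5j + 9k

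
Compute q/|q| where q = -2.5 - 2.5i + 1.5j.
-0.6509 - 0.6509i + 0.3906j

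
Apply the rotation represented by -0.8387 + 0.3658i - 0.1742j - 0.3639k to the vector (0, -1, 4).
(0.842, 2.494, 3.174)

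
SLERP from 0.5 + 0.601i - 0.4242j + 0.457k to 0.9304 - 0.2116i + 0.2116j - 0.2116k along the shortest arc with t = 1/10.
0.6172 + 0.5517i - 0.3805j + 0.4122k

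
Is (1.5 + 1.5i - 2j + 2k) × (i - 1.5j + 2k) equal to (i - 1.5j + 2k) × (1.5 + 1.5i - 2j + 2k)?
No: pq = -8.5 + 0.5i - 3.25j + 2.75k ≠ -8.5 + 2.5i - 1.25j + 3.25k = qp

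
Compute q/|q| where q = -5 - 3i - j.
-0.8452 - 0.5071i - 0.169j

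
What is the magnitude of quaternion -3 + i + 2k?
√14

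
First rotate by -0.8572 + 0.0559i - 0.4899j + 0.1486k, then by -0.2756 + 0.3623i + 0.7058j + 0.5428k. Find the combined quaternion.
0.4811 + 0.0448i - 0.4935j - 0.7232k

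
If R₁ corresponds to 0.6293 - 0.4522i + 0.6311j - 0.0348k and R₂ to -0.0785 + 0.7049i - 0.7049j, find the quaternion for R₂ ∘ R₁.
0.7142 + 0.5036i - 0.4686j + 0.1288k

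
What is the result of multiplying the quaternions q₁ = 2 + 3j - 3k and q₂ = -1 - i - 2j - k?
1 - 11i - 4j + 4k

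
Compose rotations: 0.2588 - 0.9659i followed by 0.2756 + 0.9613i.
0.9998 - 0.0174i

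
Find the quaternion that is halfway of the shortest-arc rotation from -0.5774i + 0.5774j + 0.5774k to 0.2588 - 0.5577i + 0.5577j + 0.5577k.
0.1305 - 0.5724i + 0.5724j + 0.5724k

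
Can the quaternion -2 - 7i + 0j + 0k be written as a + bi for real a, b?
Yes. The quaternion -2 - 7i has j- and k-coefficients y = z = 0, so it lies in the complex subalgebra spanned by 1 and i.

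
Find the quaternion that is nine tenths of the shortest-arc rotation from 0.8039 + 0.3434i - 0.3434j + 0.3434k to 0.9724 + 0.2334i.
0.9674 + 0.248i - 0.036j + 0.036k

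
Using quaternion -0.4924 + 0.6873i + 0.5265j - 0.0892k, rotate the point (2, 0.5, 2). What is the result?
(-0.105, 2.809, -0.592)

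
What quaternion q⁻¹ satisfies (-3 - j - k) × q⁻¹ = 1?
-0.2727 + 0.0909j + 0.0909k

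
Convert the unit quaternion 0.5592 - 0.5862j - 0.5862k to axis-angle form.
axis = (0, -√2/2, -√2/2), θ = 112°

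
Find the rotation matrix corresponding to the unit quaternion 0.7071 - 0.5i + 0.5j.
[[0.5, -0.5, 0.7071], [-0.5, 0.5, 0.7071], [-0.7071, -0.7071, 0]]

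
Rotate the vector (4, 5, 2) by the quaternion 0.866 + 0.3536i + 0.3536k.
(0.438, 3.724, 5.562)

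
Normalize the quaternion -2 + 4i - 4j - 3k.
-0.2981 + 0.5963i - 0.5963j - 0.4472k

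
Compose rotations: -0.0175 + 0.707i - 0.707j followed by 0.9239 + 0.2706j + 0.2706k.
0.1751 + 0.8445i - 0.4666j - 0.196k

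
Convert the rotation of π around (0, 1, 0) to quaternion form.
j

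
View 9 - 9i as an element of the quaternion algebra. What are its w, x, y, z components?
9 - 9i + 0j + 0k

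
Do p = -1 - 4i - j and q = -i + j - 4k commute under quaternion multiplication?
No: pq = -3 + 5i - 17j - k ≠ -3 - 3i + 15j + 9k = qp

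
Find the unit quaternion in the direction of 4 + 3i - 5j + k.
0.5601 + 0.4201i - 0.7001j + 0.14k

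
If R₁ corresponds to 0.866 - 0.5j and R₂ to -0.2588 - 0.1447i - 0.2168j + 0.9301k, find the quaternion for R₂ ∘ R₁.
-0.3325 + 0.3397i - 0.0583j + 0.8778k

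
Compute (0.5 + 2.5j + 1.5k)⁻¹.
0.0571 - 0.2857j - 0.1714k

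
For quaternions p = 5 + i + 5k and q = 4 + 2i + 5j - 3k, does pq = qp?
No: pq = 33 - 11i + 38j + 10k ≠ 33 + 39i + 12j = qp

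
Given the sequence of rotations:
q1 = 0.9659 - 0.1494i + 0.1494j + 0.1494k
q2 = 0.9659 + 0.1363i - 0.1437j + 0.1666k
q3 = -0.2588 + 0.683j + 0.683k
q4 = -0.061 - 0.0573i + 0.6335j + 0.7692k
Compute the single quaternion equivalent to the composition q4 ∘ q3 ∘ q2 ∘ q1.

q2 · q1 = 0.9499 - 0.059i - 0.0397j + 0.3041k
q3 · q2 · q1 = -0.4264 + 0.2501i + 0.6188j + 0.6104k
q4 · q3 · q2 · q1 = -0.8212 - 0.0801i - 0.0805j - 0.5591k
-0.8212 - 0.0801i - 0.0805j - 0.5591k


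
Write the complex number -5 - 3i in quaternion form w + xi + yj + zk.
-5 - 3i + 0j + 0k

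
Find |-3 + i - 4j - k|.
√27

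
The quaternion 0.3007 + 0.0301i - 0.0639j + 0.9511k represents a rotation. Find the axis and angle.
axis = (0.0316, -0.067, 0.9973), θ = 145°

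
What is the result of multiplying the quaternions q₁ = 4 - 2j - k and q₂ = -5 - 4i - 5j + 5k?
-25 - 31i - 6j + 17k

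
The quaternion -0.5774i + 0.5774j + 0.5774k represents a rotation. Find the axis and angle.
axis = (-√3/3, √3/3, √3/3), θ = π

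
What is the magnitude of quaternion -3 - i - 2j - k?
√15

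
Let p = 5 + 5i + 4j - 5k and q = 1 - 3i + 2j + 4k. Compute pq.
32 + 16i + 9j + 37k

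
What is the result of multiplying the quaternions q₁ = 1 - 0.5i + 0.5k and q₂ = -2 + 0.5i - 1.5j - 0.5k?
-1.5 + 2.25i - 1.5j - 0.75k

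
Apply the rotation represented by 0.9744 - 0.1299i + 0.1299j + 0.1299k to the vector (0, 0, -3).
(-0.658, -0.861, -2.798)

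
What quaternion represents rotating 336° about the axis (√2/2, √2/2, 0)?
-0.9781 + 0.147i + 0.147j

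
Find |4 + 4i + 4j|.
√48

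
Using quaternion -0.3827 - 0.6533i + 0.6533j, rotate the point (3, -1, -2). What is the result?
(2.293, -1.707, 2.414)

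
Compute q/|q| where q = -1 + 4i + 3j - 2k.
-0.1826 + 0.7303i + 0.5477j - 0.3651k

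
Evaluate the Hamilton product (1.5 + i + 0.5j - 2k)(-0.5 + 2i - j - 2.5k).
-7.25 - 0.75i - 3.25j - 4.75k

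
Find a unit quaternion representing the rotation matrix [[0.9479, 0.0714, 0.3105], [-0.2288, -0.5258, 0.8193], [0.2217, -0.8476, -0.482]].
-0.4848 + 0.8596i - 0.0458j + 0.1548k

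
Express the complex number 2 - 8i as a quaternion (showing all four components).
2 - 8i + 0j + 0k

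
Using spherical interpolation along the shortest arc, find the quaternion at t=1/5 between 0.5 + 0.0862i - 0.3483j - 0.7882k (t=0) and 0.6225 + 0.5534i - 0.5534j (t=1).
0.5718 + 0.2034i - 0.4264j - 0.6707k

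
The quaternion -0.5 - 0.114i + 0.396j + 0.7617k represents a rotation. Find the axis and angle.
axis = (-0.1316, 0.4573, 0.8795), θ = 4π/3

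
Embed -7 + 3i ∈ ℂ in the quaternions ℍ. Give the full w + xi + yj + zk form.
-7 + 3i + 0j + 0k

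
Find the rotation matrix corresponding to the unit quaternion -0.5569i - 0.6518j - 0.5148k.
[[-0.3797, 0.726, 0.5734], [0.726, -0.1503, 0.6711], [0.5734, 0.6711, -0.47]]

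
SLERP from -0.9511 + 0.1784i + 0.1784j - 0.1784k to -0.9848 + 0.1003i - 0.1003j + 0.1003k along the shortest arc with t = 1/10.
-0.9617 + 0.1717i + 0.1511j - 0.1511k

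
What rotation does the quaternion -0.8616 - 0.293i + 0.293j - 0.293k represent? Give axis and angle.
axis = (-√3/3, √3/3, -√3/3), θ = 299°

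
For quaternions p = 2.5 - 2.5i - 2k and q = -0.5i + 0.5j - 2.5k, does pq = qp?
No: pq = -6.25 - 0.25i - 4j - 7.5k ≠ -6.25 - 2.25i + 6.5j - 5k = qp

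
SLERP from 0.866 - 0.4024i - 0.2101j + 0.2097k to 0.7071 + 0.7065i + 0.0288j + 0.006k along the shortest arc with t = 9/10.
0.7851 + 0.6185i - 0.0001j + 0.0331k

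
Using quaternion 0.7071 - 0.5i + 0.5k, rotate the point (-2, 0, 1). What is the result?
(-1.5, -0.707, 1.5)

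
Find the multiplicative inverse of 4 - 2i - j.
0.1905 + 0.0952i + 0.0476j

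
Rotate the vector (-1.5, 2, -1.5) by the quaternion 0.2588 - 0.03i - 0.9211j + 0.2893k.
(1.849, 2.13, -0.738)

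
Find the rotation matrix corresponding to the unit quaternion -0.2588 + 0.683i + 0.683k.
[[0.067, 0.3535, 0.933], [-0.3535, -0.866, 0.3535], [0.933, -0.3535, 0.067]]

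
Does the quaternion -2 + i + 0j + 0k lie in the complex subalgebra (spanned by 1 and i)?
Yes. The quaternion -2 + i has j- and k-coefficients y = z = 0, so it lies in the complex subalgebra spanned by 1 and i.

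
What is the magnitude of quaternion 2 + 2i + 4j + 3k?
√33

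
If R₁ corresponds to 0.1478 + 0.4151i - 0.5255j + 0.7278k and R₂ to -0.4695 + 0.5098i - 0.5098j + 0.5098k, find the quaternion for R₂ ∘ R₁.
-0.9199 - 0.2227i + 0.012j - 0.3226k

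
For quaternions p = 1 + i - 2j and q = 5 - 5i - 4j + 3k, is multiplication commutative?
No: pq = 2 - 6i - 17j - 11k ≠ 2 + 6i - 11j + 17k = qp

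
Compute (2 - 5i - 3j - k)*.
2 + 5i + 3j + k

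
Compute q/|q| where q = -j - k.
-0.7071j - 0.7071k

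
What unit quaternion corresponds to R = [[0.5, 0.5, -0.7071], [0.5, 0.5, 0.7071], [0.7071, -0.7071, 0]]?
0.7071 - 0.5i - 0.5j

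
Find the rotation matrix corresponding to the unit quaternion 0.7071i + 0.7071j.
[[0, 1, 0], [1, 0, 0], [0, 0, -1]]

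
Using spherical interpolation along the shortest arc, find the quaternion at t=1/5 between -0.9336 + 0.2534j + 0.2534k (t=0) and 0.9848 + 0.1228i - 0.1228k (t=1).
-0.9515 - 0.025i + 0.2039j + 0.2289k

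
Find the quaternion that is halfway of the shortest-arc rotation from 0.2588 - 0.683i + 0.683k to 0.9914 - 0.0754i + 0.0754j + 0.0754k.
0.7582 - 0.4599i + 0.0457j + 0.4599k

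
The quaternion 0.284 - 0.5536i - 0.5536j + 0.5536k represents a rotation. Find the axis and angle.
axis = (-√3/3, -√3/3, √3/3), θ = 147°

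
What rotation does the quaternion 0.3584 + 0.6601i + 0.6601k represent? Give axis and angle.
axis = (√2/2, 0, √2/2), θ = 138°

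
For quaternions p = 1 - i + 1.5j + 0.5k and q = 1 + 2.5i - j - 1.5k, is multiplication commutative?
No: pq = 5.75 - 0.25i + 0.25j - 3.75k ≠ 5.75 + 3.25i + 0.75j + 1.75k = qp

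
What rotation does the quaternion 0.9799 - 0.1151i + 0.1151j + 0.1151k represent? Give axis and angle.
axis = (-√3/3, √3/3, √3/3), θ = 23°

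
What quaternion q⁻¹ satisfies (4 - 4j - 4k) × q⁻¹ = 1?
0.0833 + 0.0833j + 0.0833k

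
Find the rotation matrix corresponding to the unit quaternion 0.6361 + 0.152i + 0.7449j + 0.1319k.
[[-0.1445, 0.0586, 0.9878], [0.3943, 0.919, 0.0031], [-0.9076, 0.3899, -0.156]]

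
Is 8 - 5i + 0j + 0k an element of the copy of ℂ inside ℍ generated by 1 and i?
Yes. The quaternion 8 - 5i has j- and k-coefficients y = z = 0, so it lies in the complex subalgebra spanned by 1 and i.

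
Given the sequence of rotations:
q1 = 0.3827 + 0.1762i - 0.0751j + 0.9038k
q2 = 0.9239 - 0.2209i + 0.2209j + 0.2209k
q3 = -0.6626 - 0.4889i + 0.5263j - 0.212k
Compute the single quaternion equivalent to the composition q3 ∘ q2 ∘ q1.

q2 · q1 = 0.2094 + 0.2945i + 0.2537j + 0.8972k
q3 · q2 · q1 = 0.0619 + 0.2285i + 0.3183j - 0.9179k
0.0619 + 0.2285i + 0.3183j - 0.9179k


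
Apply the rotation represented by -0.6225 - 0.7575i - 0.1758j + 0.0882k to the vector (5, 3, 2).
(5.912, -1.655, 0.555)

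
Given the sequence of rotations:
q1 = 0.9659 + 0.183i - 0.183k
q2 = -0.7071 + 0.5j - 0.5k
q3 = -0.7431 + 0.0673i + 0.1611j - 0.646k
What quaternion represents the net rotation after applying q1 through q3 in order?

q2 · q1 = -0.7745 - 0.2209i + 0.3915j - 0.4451k
q3 · q2 · q1 = 0.2398 + 0.2932i - 0.243j + 0.893k
0.2398 + 0.2932i - 0.243j + 0.893k


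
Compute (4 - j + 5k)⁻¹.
0.0952 + 0.0238j - 0.119k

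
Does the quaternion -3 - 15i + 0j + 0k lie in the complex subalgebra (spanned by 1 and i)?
Yes. The quaternion -3 - 15i has j- and k-coefficients y = z = 0, so it lies in the complex subalgebra spanned by 1 and i.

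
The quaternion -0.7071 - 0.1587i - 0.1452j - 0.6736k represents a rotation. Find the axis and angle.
axis = (-0.2244, -0.2053, -0.9526), θ = 3π/2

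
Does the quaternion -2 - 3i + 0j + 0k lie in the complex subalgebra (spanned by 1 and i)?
Yes. The quaternion -2 - 3i has j- and k-coefficients y = z = 0, so it lies in the complex subalgebra spanned by 1 and i.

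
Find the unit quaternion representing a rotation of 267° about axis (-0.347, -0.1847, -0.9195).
-0.6884 - 0.2517i - 0.134j - 0.667k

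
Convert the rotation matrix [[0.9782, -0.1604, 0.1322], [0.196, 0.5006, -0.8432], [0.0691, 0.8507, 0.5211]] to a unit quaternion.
0.866 + 0.489i + 0.0182j + 0.1029k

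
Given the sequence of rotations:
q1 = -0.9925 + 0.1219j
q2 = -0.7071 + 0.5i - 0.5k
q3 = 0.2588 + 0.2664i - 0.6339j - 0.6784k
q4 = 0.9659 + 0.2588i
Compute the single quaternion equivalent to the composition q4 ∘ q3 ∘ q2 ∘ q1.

q2 · q1 = 0.7018 - 0.4353i - 0.0862j + 0.5572k
q3 · q2 · q1 = 0.621 - 0.3374i - 0.3203j - 0.6308k
q4 · q3 · q2 · q1 = 0.6871 - 0.1652i - 0.1461j - 0.6922k
0.6871 - 0.1652i - 0.1461j - 0.6922k


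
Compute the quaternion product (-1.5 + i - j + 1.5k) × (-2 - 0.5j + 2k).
-0.5 - 3.25i + 0.75j - 6.5k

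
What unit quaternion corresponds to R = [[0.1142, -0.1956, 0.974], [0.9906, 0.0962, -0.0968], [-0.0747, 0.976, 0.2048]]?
0.5948 + 0.4509i + 0.4408j + 0.4986k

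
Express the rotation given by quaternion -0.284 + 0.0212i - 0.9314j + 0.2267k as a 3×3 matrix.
[[-0.8378, 0.0893, 0.5386], [-0.1683, 0.8963, -0.4103], [-0.5194, -0.4343, -0.7359]]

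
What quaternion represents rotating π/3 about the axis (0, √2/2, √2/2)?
0.866 + 0.3536j + 0.3536k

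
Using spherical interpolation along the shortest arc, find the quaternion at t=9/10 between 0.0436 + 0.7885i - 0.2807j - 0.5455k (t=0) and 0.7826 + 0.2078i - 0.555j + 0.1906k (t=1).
0.7552 + 0.306i - 0.5695j + 0.1084k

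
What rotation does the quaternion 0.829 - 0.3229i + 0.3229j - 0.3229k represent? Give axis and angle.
axis = (-√3/3, √3/3, -√3/3), θ = 68°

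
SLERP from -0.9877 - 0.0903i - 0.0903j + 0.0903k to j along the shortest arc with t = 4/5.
-0.2894 - 0.0265i - 0.9565j + 0.0265k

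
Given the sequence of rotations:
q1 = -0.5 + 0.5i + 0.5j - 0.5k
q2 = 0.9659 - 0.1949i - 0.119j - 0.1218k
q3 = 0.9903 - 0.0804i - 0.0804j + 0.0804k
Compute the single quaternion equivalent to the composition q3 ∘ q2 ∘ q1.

q2 · q1 = -0.3869 + 0.7008i + 0.3841j - 0.46k
q3 · q2 · q1 = -0.2589 + 0.7312i + 0.4308j - 0.4612k
-0.2589 + 0.7312i + 0.4308j - 0.4612k


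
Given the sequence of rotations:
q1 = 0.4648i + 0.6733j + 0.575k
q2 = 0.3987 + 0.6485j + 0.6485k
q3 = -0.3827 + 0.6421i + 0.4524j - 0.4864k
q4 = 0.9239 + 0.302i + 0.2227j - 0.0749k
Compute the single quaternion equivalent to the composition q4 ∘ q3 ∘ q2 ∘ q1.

q2 · q1 = -0.8095 + 0.1216i + 0.5699j - 0.0722k
q3 · q2 · q1 = -0.0612 - 0.3218i - 0.5971j + 0.7323k
q4 · q3 · q2 · q1 = 0.2285 - 0.1974i - 0.7623j + 0.5725k
0.2285 - 0.1974i - 0.7623j + 0.5725k


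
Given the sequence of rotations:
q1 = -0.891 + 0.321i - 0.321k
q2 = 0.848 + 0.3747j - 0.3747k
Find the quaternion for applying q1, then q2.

q2 · q1 = -0.8758 + 0.1519i - 0.4541j - 0.0586k
-0.8758 + 0.1519i - 0.4541j - 0.0586k


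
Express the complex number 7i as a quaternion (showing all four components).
0 + 7i + 0j + 0k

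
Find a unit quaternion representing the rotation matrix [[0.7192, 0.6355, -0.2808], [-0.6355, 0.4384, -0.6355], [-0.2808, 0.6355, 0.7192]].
0.8481 + 0.3747i - 0.3747k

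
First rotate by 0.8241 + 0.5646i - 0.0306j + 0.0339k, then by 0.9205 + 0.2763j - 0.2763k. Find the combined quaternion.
0.7764 + 0.5206i + 0.0435j - 0.3525k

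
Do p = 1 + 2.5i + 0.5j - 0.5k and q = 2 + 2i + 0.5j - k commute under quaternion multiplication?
No: pq = -3.75 + 6.75i + 3j - 1.75k ≠ -3.75 + 7.25i - 2.25k = qp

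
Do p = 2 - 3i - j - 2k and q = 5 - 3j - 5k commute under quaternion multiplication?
No: pq = -3 - 16i - 26j - 11k ≠ -3 - 14i + 4j - 29k = qp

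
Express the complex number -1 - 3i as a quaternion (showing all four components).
-1 - 3i + 0j + 0k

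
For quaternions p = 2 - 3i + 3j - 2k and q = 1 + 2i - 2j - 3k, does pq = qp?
No: pq = 8 - 12i - 14j - 8k ≠ 8 + 14i + 12j - 8k = qp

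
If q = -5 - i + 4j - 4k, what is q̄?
-5 + i - 4j + 4k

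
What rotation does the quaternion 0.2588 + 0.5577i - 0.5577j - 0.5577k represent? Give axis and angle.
axis = (√3/3, -√3/3, -√3/3), θ = 5π/6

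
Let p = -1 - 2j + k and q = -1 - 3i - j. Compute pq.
-1 + 4i - 7k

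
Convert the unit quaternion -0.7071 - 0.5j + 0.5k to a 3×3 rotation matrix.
[[0, 0.7071, 0.7071], [-0.7071, 0.5, -0.5], [-0.7071, -0.5, 0.5]]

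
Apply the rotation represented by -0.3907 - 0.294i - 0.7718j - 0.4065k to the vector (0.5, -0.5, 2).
(1.355, 0.933, -1.339)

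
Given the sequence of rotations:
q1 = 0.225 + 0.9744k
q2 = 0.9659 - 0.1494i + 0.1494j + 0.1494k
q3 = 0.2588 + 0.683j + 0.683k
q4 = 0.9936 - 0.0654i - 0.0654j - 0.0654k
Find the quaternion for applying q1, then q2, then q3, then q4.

q2 · q1 = 0.0718 + 0.112i + 0.1792j + 0.9748k
q3 · q2 · q1 = -0.7696 + 0.5724i + 0.1719j + 0.2248k
q4 · q3 · q2 · q1 = -0.7013 + 0.6156i + 0.1984j + 0.2999k
-0.7013 + 0.6156i + 0.1984j + 0.2999k


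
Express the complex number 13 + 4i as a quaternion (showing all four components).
13 + 4i + 0j + 0k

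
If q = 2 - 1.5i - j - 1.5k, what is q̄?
2 + 1.5i + j + 1.5k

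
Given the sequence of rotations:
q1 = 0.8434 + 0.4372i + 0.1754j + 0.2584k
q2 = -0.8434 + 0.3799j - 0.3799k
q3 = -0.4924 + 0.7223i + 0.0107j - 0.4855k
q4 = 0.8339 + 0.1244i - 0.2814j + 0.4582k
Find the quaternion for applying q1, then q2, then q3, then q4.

q2 · q1 = -0.6798 - 0.2039i + 0.0064j - 0.7044k
q3 · q2 · q1 = 0.14 - 0.395i + 0.5974j + 0.6837k
q4 · q3 · q2 · q1 = 0.0207 - 0.7781i + 0.1927j + 0.5974k
0.0207 - 0.7781i + 0.1927j + 0.5974k


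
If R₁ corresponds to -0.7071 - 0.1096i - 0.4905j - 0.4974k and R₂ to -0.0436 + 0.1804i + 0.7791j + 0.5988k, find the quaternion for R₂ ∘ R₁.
0.7306 - 0.2166i - 0.5054j - 0.4048k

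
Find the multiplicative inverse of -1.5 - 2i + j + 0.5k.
-0.2 + 0.2667i - 0.1333j - 0.0667k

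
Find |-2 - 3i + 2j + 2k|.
√21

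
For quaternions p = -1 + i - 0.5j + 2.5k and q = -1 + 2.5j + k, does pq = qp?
No: pq = -0.25 - 7.75i - 3j - k ≠ -0.25 + 5.75i - j - 6k = qp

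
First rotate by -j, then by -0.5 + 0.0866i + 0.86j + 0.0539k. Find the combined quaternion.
0.86 + 0.0539i + 0.5j - 0.0866k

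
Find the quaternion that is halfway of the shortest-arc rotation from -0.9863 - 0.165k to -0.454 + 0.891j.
-0.8464 + 0.5236j - 0.097k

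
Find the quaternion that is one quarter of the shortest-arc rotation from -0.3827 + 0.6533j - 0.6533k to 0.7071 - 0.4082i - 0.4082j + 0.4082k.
-0.4843 + 0.1088i + 0.6138j - 0.6138k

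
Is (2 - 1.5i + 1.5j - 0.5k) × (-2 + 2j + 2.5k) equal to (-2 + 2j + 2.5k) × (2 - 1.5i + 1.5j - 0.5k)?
No: pq = -5.75 + 7.75i + 4.75j + 3k ≠ -5.75 - 1.75i - 2.75j + 9k = qp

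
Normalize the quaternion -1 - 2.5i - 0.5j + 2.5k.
-0.2697 - 0.6742i - 0.1348j + 0.6742k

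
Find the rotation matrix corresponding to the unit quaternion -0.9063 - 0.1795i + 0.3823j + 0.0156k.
[[0.7072, -0.109, -0.6986], [-0.1655, 0.9351, -0.3134], [0.6874, 0.3373, 0.6433]]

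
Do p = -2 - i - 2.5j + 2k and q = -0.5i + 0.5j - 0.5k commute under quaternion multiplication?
No: pq = 1.75 + 1.25i - 2.5j - 0.75k ≠ 1.75 + 0.75i + 0.5j + 2.75k = qp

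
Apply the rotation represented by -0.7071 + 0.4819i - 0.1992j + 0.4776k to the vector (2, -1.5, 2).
(1.688, -0.871, 2.577)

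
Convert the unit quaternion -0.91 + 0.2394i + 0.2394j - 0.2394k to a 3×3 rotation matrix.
[[0.7708, -0.3211, -0.5503], [0.5503, 0.7708, 0.3211], [0.3211, -0.5503, 0.7708]]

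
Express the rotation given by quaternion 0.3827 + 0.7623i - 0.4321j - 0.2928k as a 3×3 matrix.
[[0.4551, -0.4347, -0.7771], [-0.8829, -0.3337, -0.3304], [-0.1157, 0.8365, -0.5356]]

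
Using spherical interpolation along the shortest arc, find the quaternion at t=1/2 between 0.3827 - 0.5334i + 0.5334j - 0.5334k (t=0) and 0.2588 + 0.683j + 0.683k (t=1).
0.4327 - 0.3598i + 0.8205j + 0.1009k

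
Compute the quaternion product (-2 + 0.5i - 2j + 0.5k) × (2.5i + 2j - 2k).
3.75 - 2i - 1.75j + 10k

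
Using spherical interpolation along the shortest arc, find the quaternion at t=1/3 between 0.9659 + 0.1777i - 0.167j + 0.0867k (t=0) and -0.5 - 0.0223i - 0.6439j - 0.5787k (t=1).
0.9331 + 0.1434i + 0.1353j + 0.3006k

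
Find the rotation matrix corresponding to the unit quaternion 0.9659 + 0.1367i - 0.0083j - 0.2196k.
[[0.9034, 0.422, -0.0761], [-0.4265, 0.8662, -0.2604], [-0.044, 0.2677, 0.9625]]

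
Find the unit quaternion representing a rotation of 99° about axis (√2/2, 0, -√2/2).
0.6494 + 0.5377i - 0.5377k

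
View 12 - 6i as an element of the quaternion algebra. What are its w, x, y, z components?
12 - 6i + 0j + 0k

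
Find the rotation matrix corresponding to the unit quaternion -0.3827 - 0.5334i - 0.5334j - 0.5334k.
[[-0.1381, 0.1608, 0.9773], [0.9773, -0.1381, 0.1608], [0.1608, 0.9773, -0.1381]]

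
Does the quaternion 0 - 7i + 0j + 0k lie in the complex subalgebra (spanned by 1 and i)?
Yes. The quaternion -7i has j- and k-coefficients y = z = 0, so it lies in the complex subalgebra spanned by 1 and i.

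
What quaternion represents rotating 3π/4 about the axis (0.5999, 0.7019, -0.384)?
0.3827 + 0.5542i + 0.6485j - 0.3548k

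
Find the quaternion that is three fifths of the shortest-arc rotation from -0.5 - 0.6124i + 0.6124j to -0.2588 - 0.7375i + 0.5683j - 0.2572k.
-0.3618 - 0.6993i + 0.5962j - 0.1567k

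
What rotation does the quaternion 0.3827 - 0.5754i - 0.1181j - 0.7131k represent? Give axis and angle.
axis = (-0.6228, -0.1278, -0.7719), θ = 3π/4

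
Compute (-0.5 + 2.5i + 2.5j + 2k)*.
-0.5 - 2.5i - 2.5j - 2k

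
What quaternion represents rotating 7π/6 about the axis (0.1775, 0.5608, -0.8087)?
-0.2588 + 0.1715i + 0.5417j - 0.7811k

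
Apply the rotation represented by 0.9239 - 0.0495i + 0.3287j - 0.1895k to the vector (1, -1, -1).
(-0.232, -1.273, -1.152)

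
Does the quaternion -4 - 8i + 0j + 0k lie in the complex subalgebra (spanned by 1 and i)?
Yes. The quaternion -4 - 8i has j- and k-coefficients y = z = 0, so it lies in the complex subalgebra spanned by 1 and i.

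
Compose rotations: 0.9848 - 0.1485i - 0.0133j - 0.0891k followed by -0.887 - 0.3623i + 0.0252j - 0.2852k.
-0.9524 - 0.2311i + 0.0467j - 0.1933k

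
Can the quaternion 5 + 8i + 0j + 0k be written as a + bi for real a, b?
Yes. The quaternion 5 + 8i has j- and k-coefficients y = z = 0, so it lies in the complex subalgebra spanned by 1 and i.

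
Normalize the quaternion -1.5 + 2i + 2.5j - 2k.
-0.3693 + 0.4924i + 0.6155j - 0.4924k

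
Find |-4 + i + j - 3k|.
√27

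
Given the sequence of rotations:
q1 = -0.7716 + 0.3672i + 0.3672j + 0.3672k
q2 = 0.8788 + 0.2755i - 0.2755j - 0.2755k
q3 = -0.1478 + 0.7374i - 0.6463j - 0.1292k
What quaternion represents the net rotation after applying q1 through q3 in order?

q2 · q1 = -0.5769 + 0.1101i + 0.3329j + 0.7376k
q3 · q2 · q1 = 0.3145 - 0.8754i - 0.2345j + 0.2822k
0.3145 - 0.8754i - 0.2345j + 0.2822k


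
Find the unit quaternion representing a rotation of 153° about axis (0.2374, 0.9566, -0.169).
0.2334 + 0.2308i + 0.9302j - 0.1643k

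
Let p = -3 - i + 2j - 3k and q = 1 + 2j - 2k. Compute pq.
-13 + i - 6j + k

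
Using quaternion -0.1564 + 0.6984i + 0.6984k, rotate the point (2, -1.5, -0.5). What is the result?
(-0.767, 0.88, 2.267)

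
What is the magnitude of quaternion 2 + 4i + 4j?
6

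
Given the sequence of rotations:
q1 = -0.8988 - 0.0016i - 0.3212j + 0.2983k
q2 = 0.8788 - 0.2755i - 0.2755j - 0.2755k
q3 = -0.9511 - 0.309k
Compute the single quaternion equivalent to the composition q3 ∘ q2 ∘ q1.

q2 · q1 = -0.7966 + 0.0755i + 0.048j + 0.5978k
q3 · q2 · q1 = 0.9424 - 0.057i - 0.069j - 0.3224k
0.9424 - 0.057i - 0.069j - 0.3224k


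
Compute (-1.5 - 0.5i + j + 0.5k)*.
-1.5 + 0.5i - j - 0.5k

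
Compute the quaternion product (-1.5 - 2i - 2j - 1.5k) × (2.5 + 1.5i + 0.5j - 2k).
-2.75 - 2.5i - 12j + 1.25k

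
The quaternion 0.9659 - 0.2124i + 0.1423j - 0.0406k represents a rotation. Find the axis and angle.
axis = (-0.8205, 0.5497, -0.1568), θ = π/6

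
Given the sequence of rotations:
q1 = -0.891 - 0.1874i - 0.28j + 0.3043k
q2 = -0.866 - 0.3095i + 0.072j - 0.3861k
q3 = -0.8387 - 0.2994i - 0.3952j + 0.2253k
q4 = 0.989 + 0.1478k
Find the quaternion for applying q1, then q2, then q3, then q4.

q2 · q1 = 0.8513 + 0.3519i + 0.3449j + 0.1806k
q3 · q2 · q1 = -0.513 - 0.6991i - 0.4923j + 0.0761k
q4 · q3 · q2 · q1 = -0.5186 - 0.6186i - 0.5902j - 0.0006k
-0.5186 - 0.6186i - 0.5902j - 0.0006k


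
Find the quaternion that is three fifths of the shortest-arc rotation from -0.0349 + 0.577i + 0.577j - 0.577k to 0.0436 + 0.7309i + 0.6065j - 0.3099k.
0.0123 + 0.6776i + 0.6021j - 0.4222k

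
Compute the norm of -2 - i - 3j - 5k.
√39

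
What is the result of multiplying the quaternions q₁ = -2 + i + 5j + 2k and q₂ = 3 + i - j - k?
-2i + 20j + 2k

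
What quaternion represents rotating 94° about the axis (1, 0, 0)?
0.682 + 0.7314i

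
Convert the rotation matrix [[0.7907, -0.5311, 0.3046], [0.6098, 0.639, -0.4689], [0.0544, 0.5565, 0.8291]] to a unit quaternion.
0.9026 + 0.284i + 0.0693j + 0.316k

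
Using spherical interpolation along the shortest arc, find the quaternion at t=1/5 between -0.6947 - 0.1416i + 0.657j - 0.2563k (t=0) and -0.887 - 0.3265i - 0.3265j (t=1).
-0.8191 - 0.2027i + 0.4886j - 0.2219k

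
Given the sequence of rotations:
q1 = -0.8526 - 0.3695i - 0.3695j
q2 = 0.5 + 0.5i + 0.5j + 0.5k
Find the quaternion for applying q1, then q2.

q2 · q1 = -0.0568 - 0.4263i - 0.7958j - 0.4263k
-0.0568 - 0.4263i - 0.7958j - 0.4263k


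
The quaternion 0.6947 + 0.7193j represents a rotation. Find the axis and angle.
axis = (0, 1, 0), θ = 92°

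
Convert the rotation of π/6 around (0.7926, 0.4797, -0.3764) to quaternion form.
0.9659 + 0.2051i + 0.1242j - 0.0974k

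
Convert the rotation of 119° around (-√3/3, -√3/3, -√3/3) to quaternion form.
0.5075 - 0.4975i - 0.4975j - 0.4975k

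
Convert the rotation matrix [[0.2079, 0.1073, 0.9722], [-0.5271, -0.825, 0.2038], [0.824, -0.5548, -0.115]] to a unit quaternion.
-0.2588 + 0.7328i - 0.1432j + 0.6128k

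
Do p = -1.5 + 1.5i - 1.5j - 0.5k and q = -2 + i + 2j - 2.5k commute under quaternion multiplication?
No: pq = 3.25 + 0.25i + 3.25j + 9.25k ≠ 3.25 - 9.25i - 3.25j + 0.25k = qp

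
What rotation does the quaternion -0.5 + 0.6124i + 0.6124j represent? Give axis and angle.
axis = (√2/2, √2/2, 0), θ = 4π/3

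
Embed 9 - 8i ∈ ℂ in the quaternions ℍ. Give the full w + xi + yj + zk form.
9 - 8i + 0j + 0k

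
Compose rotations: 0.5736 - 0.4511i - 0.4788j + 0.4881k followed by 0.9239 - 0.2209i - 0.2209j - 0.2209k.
0.4324 - 0.7571i - 0.3616j + 0.3304k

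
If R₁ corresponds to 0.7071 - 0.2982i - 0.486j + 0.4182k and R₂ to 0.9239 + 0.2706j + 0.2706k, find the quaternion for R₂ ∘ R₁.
0.6716 - 0.0308i - 0.3384j + 0.6584k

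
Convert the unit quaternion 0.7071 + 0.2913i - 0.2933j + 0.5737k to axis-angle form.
axis = (0.412, -0.4148, 0.8113), θ = π/2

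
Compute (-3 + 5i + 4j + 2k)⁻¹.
-0.0556 - 0.0926i - 0.0741j - 0.037k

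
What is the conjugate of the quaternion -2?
-2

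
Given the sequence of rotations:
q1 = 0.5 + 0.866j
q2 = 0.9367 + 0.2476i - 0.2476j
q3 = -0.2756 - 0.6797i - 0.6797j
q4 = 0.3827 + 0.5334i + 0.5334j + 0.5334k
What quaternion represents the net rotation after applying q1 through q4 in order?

q2 · q1 = 0.6828 + 0.1238i + 0.6874j + 0.2144k
q3 · q2 · q1 = 0.3632 - 0.6439i - 0.5078j - 0.4422k
q4 · q3 · q2 · q1 = 0.9892 - 0.0177i - 0.1082j + 0.0971k
0.9892 - 0.0177i - 0.1082j + 0.0971k


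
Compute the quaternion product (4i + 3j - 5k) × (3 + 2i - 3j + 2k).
11 + 3i - 9j - 33k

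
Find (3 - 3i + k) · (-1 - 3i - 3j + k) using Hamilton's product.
-13 - 3i - 9j + 11k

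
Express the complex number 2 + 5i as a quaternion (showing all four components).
2 + 5i + 0j + 0k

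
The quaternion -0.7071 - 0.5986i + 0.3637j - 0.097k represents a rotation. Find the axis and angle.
axis = (-0.8465, 0.5143, -0.1372), θ = 3π/2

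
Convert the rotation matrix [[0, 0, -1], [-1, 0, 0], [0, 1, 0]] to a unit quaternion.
-0.5 - 0.5i + 0.5j + 0.5k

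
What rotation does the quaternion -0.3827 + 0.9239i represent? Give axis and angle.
axis = (1, 0, 0), θ = 5π/4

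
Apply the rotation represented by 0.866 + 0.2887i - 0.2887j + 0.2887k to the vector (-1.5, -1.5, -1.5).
(0.5, -0.5, -2.5)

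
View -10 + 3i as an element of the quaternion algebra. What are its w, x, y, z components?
-10 + 3i + 0j + 0k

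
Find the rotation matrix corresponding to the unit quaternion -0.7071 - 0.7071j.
[[0, 0, 1], [0, 1, 0], [-1, 0, 0]]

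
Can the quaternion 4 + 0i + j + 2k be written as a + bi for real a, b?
No. The quaternion 4 + j + 2k has j-coefficient y = 1 and k-coefficient z = 2, not both zero, so it does not lie in the complex subalgebra spanned by 1 and i.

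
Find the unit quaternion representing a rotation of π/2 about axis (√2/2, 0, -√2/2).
0.7071 + 0.5i - 0.5k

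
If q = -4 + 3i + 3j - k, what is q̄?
-4 - 3i - 3j + k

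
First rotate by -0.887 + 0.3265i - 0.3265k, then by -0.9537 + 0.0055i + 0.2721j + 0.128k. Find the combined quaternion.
0.8859 - 0.4051i - 0.1978j + 0.109k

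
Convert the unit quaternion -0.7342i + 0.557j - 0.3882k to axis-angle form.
axis = (-0.7342, 0.557, -0.3882), θ = π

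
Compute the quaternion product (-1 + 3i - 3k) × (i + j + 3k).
6 + 2i - 13j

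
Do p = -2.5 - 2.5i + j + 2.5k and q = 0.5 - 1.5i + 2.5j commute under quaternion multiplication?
No: pq = -7.5 - 3.75i - 9.5j - 3.5k ≠ -7.5 + 8.75i - 2j + 6k = qp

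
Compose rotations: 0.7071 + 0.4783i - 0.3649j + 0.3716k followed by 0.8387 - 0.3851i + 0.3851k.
0.6341 + 0.2694i + 0.0213j + 0.7245k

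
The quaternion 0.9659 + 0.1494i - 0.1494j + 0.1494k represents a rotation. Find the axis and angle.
axis = (√3/3, -√3/3, √3/3), θ = π/6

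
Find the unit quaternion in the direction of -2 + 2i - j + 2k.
-0.5547 + 0.5547i - 0.2774j + 0.5547k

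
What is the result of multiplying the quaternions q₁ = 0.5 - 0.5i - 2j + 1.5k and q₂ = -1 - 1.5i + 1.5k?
-3.5 - 3.25i + 0.5j - 3.75k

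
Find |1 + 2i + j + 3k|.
√15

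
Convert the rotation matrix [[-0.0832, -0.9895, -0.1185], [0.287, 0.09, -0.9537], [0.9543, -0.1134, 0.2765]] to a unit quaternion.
0.5664 + 0.3709i - 0.4735j + 0.5634k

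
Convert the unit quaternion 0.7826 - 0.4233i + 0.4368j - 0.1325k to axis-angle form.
axis = (-0.68, 0.7017, -0.2128), θ = 77°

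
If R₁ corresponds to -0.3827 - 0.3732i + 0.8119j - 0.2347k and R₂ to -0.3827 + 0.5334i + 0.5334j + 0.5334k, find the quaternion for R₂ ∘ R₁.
0.0376 - 0.6196i - 0.5887j + 0.5178k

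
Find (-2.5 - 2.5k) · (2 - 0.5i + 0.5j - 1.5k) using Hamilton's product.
-8.75 + 2.5i - 1.25k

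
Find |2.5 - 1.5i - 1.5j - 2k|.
3.841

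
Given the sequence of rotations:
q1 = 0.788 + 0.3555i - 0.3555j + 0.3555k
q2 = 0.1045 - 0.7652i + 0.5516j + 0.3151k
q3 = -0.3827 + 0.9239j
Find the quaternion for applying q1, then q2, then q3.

q2 · q1 = 0.4385 - 0.2577i + 0.7816j + 0.3614k
q3 · q2 · q1 = -0.8899 + 0.4325i + 0.106j + 0.0998k
-0.8899 + 0.4325i + 0.106j + 0.0998k


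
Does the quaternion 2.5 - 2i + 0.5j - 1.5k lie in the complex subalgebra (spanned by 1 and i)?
No. The quaternion 2.5 - 2i + 0.5j - 1.5k has j-coefficient y = 0.5 and k-coefficient z = -1.5, not both zero, so it does not lie in the complex subalgebra spanned by 1 and i.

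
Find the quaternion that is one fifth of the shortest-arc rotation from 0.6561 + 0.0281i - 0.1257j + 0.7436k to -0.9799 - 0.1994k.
0.7493 + 0.0231i - 0.1033j + 0.6537k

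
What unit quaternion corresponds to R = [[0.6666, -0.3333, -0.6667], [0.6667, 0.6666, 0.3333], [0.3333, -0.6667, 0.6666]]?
0.866 - 0.2887i - 0.2887j + 0.2887k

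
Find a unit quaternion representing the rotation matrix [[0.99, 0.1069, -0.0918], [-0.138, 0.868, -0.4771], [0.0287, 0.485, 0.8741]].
0.9659 + 0.249i - 0.0312j - 0.0634k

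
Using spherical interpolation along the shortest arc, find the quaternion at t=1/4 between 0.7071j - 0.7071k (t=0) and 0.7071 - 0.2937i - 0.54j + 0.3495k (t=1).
-0.2008 + 0.0834i + 0.7167j - 0.6626k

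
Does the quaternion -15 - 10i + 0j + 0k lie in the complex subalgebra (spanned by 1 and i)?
Yes. The quaternion -15 - 10i has j- and k-coefficients y = z = 0, so it lies in the complex subalgebra spanned by 1 and i.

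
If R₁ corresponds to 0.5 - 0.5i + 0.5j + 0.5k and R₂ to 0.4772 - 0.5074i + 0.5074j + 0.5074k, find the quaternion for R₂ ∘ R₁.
-0.5225 - 0.4923i + 0.4923j + 0.4923k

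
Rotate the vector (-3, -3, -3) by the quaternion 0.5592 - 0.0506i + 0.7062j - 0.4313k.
(-2.625, 1.451, 4.243)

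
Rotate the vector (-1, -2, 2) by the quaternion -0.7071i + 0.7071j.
(2, 1, -2)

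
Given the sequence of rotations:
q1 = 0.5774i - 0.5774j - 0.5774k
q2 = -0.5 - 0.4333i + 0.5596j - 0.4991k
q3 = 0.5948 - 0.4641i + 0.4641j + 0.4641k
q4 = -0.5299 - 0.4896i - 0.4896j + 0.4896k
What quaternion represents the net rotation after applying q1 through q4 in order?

q2 · q1 = 0.2851 - 0.9i - 0.2497j + 0.2158k
q3 · q2 · q1 = -0.2324 - 0.4516i - 0.3337j + 0.7942k
q4 · q3 · q2 · q1 = -0.6502 + 0.1276i + 0.4583j - 0.5924k
-0.6502 + 0.1276i + 0.4583j - 0.5924k


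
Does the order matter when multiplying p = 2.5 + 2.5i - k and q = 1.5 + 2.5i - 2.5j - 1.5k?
Yes: pq = -4 + 7.5i - 5j - 11.5k ≠ -4 + 12.5i - 7.5j + k = qp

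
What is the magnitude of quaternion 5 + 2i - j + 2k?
√34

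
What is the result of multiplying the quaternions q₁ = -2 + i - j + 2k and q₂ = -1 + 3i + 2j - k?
3 - 10i + 4j + 5k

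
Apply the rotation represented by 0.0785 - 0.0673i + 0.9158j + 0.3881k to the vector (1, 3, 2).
(-1.348, 3.45, 0.532)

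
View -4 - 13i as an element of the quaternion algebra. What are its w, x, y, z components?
-4 - 13i + 0j + 0k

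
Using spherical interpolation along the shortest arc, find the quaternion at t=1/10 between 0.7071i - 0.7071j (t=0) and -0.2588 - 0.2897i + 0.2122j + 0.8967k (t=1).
0.0334 + 0.7069i - 0.697j - 0.1156k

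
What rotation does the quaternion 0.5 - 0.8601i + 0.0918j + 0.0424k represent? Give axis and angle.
axis = (-0.9932, 0.106, 0.049), θ = 2π/3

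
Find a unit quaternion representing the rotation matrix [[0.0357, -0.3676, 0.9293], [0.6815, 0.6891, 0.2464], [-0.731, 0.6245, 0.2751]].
0.7071 + 0.1337i + 0.587j + 0.3709k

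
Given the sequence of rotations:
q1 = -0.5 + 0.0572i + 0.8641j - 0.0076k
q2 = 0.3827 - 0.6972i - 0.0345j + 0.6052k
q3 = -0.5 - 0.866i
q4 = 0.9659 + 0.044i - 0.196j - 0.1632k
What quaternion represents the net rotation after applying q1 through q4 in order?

q2 · q1 = -0.1171 - 0.1522i + 0.3773j - 0.906k
q3 · q2 · q1 = -0.0733 + 0.1775i - 0.9732j + 0.1263k
q4 · q3 · q2 · q1 = -0.2487 - 0.0154i - 0.9602j + 0.1259k
-0.2487 - 0.0154i - 0.9602j + 0.1259k
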